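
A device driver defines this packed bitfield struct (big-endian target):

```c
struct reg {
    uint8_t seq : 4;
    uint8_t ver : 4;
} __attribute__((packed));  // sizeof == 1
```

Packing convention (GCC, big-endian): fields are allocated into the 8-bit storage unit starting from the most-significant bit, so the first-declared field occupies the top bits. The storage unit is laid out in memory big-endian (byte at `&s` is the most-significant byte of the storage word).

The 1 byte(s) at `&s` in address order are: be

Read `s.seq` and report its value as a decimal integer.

11

[0]=0xbe (big-endian) → word 0xbe
seq [4+:4] = (word>>4) & 0xf = 11  ←
ver [0+:4] = (word>>0) & 0xf = 14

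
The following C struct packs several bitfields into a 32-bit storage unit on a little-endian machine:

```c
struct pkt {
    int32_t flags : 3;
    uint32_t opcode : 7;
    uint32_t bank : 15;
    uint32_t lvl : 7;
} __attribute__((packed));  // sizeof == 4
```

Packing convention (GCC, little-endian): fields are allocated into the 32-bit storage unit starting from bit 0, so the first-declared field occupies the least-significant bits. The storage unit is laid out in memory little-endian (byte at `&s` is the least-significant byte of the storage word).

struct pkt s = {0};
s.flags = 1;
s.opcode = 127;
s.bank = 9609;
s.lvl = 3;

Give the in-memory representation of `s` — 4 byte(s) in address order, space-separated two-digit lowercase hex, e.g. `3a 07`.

f9 27 96 06

[0+:3] flags=1 & 0x7 = 0x1; word=0x00000001
[3+:7] opcode=127 & 0x7f = 0x7f; word=0x000003f9
[10+:15] bank=9609 & 0x7fff = 0x2589; word=0x009627f9
[25+:7] lvl=3 & 0x7f = 0x3; word=0x069627f9
word = 0x069627f9 → little-endian bytes:
  [0]=0xf9  [1]=0x27  [2]=0x96  [3]=0x06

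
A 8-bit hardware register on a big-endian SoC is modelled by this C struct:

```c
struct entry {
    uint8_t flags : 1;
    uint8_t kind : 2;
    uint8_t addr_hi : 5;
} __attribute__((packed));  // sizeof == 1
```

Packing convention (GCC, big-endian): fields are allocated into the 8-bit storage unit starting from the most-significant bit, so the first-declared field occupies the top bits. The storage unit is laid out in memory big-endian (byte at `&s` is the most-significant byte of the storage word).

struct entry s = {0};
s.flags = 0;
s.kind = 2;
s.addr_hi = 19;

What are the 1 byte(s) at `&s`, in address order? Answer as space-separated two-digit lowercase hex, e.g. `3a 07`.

[7+:1] flags=0 & 0x1 = 0x0; word=0x00
[5+:2] kind=2 & 0x3 = 0x2; word=0x40
[0+:5] addr_hi=19 & 0x1f = 0x13; word=0x53
word = 0x53 → big-endian bytes:
  [0]=0x53

53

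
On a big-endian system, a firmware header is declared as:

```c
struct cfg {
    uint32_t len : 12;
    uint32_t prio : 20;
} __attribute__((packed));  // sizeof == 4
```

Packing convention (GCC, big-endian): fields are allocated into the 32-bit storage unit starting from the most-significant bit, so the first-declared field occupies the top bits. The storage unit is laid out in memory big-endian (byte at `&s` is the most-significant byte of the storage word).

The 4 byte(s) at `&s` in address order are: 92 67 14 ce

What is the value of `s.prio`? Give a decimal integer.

464078

[0]=0x92 [1]=0x67 [2]=0x14 [3]=0xce (big-endian) → word 0x926714ce
len:12 @ bit 20 → (0x926714ce>>20)&0xfff = 0x926
prio:20 @ bit 0 → (0x926714ce>>0)&0xfffff = 0x714ce  ←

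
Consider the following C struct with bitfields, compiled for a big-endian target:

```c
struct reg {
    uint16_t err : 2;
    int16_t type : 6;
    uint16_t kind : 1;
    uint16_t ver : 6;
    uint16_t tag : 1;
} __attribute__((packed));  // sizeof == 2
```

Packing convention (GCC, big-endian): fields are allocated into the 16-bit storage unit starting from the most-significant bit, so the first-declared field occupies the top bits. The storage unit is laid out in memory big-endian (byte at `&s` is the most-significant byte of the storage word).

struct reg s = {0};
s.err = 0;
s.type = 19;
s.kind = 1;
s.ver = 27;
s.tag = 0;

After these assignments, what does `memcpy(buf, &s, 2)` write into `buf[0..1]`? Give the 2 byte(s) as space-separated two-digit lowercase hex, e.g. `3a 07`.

13 b6

[14+:2] err=0 & 0x3 = 0x0; word=0x0000
[8+:6] type=19 & 0x3f = 0x13; word=0x1300
[7+:1] kind=1 & 0x1 = 0x1; word=0x1380
[1+:6] ver=27 & 0x3f = 0x1b; word=0x13b6
[0+:1] tag=0 & 0x1 = 0x0; word=0x13b6
word = 0x13b6 → big-endian bytes:
  [0]=0x13  [1]=0xb6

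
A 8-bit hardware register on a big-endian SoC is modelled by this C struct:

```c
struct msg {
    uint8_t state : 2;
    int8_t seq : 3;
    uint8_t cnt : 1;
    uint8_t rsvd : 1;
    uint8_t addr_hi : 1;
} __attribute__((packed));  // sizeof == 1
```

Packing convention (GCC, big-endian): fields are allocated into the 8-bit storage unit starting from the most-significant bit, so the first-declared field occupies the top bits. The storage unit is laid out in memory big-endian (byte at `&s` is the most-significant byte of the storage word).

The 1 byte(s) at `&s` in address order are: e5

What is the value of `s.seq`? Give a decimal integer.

-4

[0]=0xe5 (big-endian) → word 0xe5
state:2 @ bit 6 → (0xe5>>6)&0x3 = 0x3
seq:3 @ bit 3 → (0xe5>>3)&0x7 = 0x4  ←
cnt:1 @ bit 2 → (0xe5>>2)&0x1 = 0x1
rsvd:1 @ bit 1 → (0xe5>>1)&0x1 = 0x0
addr_hi:1 @ bit 0 → (0xe5>>0)&0x1 = 0x1
seq signed 3b, MSB=1: 4 - 8 = -4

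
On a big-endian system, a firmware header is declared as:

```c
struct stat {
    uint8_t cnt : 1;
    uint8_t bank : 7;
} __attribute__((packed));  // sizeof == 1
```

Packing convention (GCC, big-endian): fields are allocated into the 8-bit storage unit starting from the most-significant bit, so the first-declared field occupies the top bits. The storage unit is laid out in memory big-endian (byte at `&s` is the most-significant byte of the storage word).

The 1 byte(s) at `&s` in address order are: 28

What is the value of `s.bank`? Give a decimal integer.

[0]=0x28 (big-endian) → word 0x28
cnt:1 @ bit 7 → (0x28>>7)&0x1 = 0x0
bank:7 @ bit 0 → (0x28>>0)&0x7f = 0x28  ←

40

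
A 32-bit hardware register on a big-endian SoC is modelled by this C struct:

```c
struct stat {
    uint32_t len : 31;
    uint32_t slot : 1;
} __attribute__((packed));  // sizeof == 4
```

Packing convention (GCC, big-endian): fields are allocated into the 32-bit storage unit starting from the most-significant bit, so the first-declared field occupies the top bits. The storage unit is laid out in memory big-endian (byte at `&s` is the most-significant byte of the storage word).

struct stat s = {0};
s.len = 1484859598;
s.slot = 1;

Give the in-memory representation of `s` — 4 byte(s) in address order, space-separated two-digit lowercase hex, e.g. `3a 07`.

[1+:31] len=1484859598 & 0x7fffffff = 0x588128ce; word=0xb102519c
[0+:1] slot=1 & 0x1 = 0x1; word=0xb102519d
word = 0xb102519d → big-endian bytes:
  [0]=0xb1  [1]=0x02  [2]=0x51  [3]=0x9d

b1 02 51 9d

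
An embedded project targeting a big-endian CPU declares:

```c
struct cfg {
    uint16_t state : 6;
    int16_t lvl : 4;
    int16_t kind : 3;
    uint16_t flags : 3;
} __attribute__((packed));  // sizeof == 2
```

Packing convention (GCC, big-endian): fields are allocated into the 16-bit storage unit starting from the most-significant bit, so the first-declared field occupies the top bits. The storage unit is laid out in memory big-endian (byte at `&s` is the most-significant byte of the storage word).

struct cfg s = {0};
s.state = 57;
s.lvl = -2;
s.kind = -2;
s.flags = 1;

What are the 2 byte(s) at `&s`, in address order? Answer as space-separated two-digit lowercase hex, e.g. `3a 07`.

e7 b1

[10+:6] state=57 & 0x3f = 0x39; word=0xe400
[6+:4] lvl=-2 & 0xf = 0xe; word=0xe780
[3+:3] kind=-2 & 0x7 = 0x6; word=0xe7b0
[0+:3] flags=1 & 0x7 = 0x1; word=0xe7b1
word = 0xe7b1 → big-endian bytes:
  [0]=0xe7  [1]=0xb1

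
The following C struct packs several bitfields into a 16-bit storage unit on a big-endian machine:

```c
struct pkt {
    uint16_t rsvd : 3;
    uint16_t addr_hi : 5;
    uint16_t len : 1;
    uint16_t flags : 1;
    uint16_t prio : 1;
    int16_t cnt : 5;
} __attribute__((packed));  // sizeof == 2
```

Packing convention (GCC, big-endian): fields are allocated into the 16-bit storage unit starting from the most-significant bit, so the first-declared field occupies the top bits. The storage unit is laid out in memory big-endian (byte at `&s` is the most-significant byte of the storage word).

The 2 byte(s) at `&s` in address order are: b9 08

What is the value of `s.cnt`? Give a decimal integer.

8

[0]=0xb9 [1]=0x08 (big-endian) → word 0xb908
rsvd [13+:3] = (word>>13) & 0x7 = 5
addr_hi [8+:5] = (word>>8) & 0x1f = 25
len [7+:1] = (word>>7) & 0x1 = 0
flags [6+:1] = (word>>6) & 0x1 = 0
prio [5+:1] = (word>>5) & 0x1 = 0
cnt [0+:5] = (word>>0) & 0x1f = 8  ←
cnt signed 5b, MSB=0: value = 8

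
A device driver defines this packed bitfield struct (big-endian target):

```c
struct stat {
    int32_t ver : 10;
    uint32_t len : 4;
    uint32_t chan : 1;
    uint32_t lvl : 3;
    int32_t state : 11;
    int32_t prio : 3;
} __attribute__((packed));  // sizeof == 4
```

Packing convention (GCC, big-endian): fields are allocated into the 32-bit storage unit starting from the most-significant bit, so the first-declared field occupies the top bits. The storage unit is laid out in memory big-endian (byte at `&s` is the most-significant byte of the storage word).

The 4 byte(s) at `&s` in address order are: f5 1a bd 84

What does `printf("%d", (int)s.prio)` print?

-4

[0]=0xf5 [1]=0x1a [2]=0xbd [3]=0x84 (big-endian) → word 0xf51abd84
ver [22+:10] = (word>>22) & 0x3ff = 980
len [18+:4] = (word>>18) & 0xf = 6
chan [17+:1] = (word>>17) & 0x1 = 1
lvl [14+:3] = (word>>14) & 0x7 = 2
state [3+:11] = (word>>3) & 0x7ff = 1968
prio [0+:3] = (word>>0) & 0x7 = 4  ←
prio signed 3b, MSB=1: 4 - 8 = -4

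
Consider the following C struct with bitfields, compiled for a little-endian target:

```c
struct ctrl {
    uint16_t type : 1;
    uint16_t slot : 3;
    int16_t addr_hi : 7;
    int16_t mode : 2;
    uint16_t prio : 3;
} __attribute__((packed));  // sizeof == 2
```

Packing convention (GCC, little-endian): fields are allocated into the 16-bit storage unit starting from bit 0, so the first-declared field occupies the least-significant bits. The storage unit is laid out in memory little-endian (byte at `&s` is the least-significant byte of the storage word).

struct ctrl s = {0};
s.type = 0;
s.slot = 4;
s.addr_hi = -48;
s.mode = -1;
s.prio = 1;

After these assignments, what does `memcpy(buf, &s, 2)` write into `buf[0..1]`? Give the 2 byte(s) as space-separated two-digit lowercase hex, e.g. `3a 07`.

type:1 = 0 → 0x0 << 0 → word 0x0000
slot:3 = 4 → 0x4 << 1 → word 0x0008
addr_hi:7 = -48 → 0x50 << 4 → word 0x0508
mode:2 = -1 → 0x3 << 11 → word 0x1d08
prio:3 = 1 → 0x1 << 13 → word 0x3d08
word = 0x3d08 → little-endian bytes:
  [0]=0x08  [1]=0x3d

08 3d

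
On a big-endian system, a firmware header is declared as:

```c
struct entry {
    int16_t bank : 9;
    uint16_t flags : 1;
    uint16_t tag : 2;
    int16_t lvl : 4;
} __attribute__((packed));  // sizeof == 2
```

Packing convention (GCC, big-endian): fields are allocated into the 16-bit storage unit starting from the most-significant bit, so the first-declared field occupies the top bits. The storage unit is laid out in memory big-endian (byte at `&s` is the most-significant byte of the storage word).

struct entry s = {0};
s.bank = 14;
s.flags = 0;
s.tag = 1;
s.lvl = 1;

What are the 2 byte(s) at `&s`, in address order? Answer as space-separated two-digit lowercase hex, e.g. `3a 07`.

07 11

bank (9b) val=14 bits=0xe at bit 7: 0x0700
flags (1b) val=0 bits=0x0 at bit 6: 0x0700
tag (2b) val=1 bits=0x1 at bit 4: 0x0710
lvl (4b) val=1 bits=0x1 at bit 0: 0x0711
word = 0x0711 → big-endian bytes:
  [0]=0x07  [1]=0x11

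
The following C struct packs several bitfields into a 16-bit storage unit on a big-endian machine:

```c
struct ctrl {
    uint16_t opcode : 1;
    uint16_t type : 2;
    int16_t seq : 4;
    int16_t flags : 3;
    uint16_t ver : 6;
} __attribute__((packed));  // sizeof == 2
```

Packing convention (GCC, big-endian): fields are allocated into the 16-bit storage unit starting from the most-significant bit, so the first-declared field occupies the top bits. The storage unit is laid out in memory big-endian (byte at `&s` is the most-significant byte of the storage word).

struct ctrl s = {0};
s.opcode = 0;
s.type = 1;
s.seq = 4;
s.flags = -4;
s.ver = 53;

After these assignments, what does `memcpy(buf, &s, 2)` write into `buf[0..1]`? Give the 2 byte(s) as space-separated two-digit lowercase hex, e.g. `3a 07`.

[15+:1] opcode=0 & 0x1 = 0x0; word=0x0000
[13+:2] type=1 & 0x3 = 0x1; word=0x2000
[9+:4] seq=4 & 0xf = 0x4; word=0x2800
[6+:3] flags=-4 & 0x7 = 0x4; word=0x2900
[0+:6] ver=53 & 0x3f = 0x35; word=0x2935
word = 0x2935 → big-endian bytes:
  [0]=0x29  [1]=0x35

29 35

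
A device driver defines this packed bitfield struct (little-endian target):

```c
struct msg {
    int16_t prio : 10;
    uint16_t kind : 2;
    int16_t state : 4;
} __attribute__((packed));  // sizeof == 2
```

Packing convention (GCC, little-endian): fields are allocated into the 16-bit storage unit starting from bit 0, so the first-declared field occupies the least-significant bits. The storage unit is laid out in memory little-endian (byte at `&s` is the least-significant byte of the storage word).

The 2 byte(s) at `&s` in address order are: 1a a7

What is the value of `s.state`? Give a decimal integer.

[0]=0x1a [1]=0xa7 (little-endian) → word 0xa71a
prio [0+:10] = (word>>0) & 0x3ff = 794
kind [10+:2] = (word>>10) & 0x3 = 1
state [12+:4] = (word>>12) & 0xf = 10  ←
state signed 4b, MSB=1: 10 - 16 = -6

-6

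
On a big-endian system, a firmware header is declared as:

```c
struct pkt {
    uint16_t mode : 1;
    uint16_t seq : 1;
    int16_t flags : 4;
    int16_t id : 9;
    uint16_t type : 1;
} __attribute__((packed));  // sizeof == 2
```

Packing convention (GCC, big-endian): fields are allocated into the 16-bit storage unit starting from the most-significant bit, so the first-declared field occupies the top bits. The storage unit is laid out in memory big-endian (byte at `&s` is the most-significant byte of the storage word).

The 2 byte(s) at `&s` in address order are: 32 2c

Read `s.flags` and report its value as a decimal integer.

-4

[0]=0x32 [1]=0x2c (big-endian) → word 0x322c
mode [15+:1] = (word>>15) & 0x1 = 0
seq [14+:1] = (word>>14) & 0x1 = 0
flags [10+:4] = (word>>10) & 0xf = 12  ←
id [1+:9] = (word>>1) & 0x1ff = 278
type [0+:1] = (word>>0) & 0x1 = 0
flags signed 4b, MSB=1: 12 - 16 = -4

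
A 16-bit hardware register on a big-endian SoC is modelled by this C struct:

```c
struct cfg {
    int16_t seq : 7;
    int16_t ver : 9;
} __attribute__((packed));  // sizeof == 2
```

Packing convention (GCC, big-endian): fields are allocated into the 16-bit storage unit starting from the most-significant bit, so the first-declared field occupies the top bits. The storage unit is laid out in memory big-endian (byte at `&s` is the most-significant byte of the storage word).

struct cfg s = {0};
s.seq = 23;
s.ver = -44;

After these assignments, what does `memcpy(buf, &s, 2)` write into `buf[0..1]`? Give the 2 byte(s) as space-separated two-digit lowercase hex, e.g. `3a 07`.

[9+:7] seq=23 & 0x7f = 0x17; word=0x2e00
[0+:9] ver=-44 & 0x1ff = 0x1d4; word=0x2fd4
word = 0x2fd4 → big-endian bytes:
  [0]=0x2f  [1]=0xd4

2f d4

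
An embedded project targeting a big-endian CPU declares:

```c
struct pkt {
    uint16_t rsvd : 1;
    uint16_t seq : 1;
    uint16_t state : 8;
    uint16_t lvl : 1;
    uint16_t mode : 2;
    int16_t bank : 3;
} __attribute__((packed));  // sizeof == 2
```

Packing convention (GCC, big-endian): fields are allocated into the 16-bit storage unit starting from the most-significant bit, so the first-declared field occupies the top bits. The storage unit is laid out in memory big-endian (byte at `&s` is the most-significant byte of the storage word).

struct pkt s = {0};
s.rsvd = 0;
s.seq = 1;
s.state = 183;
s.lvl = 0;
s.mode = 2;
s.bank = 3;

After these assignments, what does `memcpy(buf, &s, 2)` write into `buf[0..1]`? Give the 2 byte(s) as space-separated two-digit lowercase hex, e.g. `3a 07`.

6d d3

[15+:1] rsvd=0 & 0x1 = 0x0; word=0x0000
[14+:1] seq=1 & 0x1 = 0x1; word=0x4000
[6+:8] state=183 & 0xff = 0xb7; word=0x6dc0
[5+:1] lvl=0 & 0x1 = 0x0; word=0x6dc0
[3+:2] mode=2 & 0x3 = 0x2; word=0x6dd0
[0+:3] bank=3 & 0x7 = 0x3; word=0x6dd3
word = 0x6dd3 → big-endian bytes:
  [0]=0x6d  [1]=0xd3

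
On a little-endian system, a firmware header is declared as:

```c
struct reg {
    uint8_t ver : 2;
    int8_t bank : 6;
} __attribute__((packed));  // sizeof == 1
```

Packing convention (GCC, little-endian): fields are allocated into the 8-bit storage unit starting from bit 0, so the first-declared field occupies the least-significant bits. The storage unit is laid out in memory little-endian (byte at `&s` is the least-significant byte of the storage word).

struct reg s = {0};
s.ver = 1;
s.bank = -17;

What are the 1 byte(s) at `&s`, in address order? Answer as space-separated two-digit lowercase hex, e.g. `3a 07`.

bd

[0+:2] ver=1 & 0x3 = 0x1; word=0x01
[2+:6] bank=-17 & 0x3f = 0x2f; word=0xbd
word = 0xbd → little-endian bytes:
  [0]=0xbd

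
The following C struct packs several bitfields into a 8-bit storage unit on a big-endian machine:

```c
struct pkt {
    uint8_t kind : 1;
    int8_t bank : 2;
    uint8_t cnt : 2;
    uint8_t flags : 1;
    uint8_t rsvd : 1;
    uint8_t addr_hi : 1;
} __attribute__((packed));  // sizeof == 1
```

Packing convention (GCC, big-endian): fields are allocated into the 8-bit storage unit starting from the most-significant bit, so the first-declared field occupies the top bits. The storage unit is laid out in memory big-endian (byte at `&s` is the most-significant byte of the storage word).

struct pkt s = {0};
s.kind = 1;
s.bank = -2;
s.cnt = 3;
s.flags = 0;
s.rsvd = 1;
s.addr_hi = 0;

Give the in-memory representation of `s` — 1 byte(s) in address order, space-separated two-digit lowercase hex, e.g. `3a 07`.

da

kind:1 = 1 → 0x1 << 7 → word 0x80
bank:2 = -2 → 0x2 << 5 → word 0xc0
cnt:2 = 3 → 0x3 << 3 → word 0xd8
flags:1 = 0 → 0x0 << 2 → word 0xd8
rsvd:1 = 1 → 0x1 << 1 → word 0xda
addr_hi:1 = 0 → 0x0 << 0 → word 0xda
word = 0xda → big-endian bytes:
  [0]=0xda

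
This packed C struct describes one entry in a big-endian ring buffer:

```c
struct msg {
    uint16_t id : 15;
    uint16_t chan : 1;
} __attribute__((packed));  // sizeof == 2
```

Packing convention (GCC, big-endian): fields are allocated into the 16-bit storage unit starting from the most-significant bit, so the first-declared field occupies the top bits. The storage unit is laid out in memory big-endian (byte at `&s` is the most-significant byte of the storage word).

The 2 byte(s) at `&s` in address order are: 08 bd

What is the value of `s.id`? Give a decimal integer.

[0]=0x08 [1]=0xbd (big-endian) → word 0x08bd
id [1+:15] = (word>>1) & 0x7fff = 1118  ←
chan [0+:1] = (word>>0) & 0x1 = 1

1118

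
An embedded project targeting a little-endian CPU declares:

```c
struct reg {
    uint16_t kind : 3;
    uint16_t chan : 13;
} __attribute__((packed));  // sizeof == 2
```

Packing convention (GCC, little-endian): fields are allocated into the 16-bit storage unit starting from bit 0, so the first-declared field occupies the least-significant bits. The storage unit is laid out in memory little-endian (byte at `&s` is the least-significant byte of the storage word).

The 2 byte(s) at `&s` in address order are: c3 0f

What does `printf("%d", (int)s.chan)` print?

[0]=0xc3 [1]=0x0f (little-endian) → word 0x0fc3
kind [0+:3] = (word>>0) & 0x7 = 3
chan [3+:13] = (word>>3) & 0x1fff = 504  ←

504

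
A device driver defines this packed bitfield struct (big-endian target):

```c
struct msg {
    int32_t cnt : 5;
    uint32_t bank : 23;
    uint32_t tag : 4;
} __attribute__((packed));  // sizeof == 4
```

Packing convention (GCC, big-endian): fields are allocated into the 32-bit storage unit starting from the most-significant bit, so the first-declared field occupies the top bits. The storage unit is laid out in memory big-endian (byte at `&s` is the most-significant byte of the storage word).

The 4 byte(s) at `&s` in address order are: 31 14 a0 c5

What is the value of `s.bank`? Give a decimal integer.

[0]=0x31 [1]=0x14 [2]=0xa0 [3]=0xc5 (big-endian) → word 0x3114a0c5
cnt:5 @ bit 27 → (0x3114a0c5>>27)&0x1f = 0x6
bank:23 @ bit 4 → (0x3114a0c5>>4)&0x7fffff = 0x114a0c  ←
tag:4 @ bit 0 → (0x3114a0c5>>0)&0xf = 0x5

1133068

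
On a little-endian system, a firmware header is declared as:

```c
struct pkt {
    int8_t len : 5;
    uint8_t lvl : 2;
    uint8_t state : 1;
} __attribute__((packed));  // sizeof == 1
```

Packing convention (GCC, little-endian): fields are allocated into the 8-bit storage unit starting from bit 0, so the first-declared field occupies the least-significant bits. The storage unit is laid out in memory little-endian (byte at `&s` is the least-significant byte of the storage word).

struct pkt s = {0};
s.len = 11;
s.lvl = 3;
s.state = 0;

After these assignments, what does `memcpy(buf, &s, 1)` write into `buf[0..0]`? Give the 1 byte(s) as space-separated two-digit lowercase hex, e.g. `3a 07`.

6b

len (5b) val=11 bits=0xb at bit 0: 0x0b
lvl (2b) val=3 bits=0x3 at bit 5: 0x6b
state (1b) val=0 bits=0x0 at bit 7: 0x6b
word = 0x6b → little-endian bytes:
  [0]=0x6b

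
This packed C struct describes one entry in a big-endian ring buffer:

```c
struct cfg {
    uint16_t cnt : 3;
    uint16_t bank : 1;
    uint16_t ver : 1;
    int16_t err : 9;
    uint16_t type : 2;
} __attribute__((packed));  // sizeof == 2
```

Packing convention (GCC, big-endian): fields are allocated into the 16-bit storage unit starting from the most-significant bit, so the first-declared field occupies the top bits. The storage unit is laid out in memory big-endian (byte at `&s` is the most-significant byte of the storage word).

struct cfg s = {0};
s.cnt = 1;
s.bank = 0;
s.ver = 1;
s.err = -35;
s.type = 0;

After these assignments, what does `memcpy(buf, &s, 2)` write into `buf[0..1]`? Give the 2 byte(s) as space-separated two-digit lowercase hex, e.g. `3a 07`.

cnt:3 = 1 → 0x1 << 13 → word 0x2000
bank:1 = 0 → 0x0 << 12 → word 0x2000
ver:1 = 1 → 0x1 << 11 → word 0x2800
err:9 = -35 → 0x1dd << 2 → word 0x2f74
type:2 = 0 → 0x0 << 0 → word 0x2f74
word = 0x2f74 → big-endian bytes:
  [0]=0x2f  [1]=0x74

2f 74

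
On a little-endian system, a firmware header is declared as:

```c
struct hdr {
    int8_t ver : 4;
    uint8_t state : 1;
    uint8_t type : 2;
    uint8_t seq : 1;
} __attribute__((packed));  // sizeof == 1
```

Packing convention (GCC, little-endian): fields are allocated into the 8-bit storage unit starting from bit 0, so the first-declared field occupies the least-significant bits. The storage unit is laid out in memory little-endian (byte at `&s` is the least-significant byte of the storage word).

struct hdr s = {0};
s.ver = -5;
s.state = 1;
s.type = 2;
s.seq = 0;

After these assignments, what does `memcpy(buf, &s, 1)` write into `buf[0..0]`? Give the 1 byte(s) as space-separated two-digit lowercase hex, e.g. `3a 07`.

5b

[0+:4] ver=-5 & 0xf = 0xb; word=0x0b
[4+:1] state=1 & 0x1 = 0x1; word=0x1b
[5+:2] type=2 & 0x3 = 0x2; word=0x5b
[7+:1] seq=0 & 0x1 = 0x0; word=0x5b
word = 0x5b → little-endian bytes:
  [0]=0x5b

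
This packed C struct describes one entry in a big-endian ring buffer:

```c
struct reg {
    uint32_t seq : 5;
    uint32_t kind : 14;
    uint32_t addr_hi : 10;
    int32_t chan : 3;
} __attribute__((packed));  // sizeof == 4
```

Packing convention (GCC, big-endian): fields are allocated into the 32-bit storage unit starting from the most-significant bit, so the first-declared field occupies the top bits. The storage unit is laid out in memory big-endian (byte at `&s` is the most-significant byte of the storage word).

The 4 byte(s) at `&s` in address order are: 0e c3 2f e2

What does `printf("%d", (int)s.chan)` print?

[0]=0x0e [1]=0xc3 [2]=0x2f [3]=0xe2 (big-endian) → word 0x0ec32fe2
seq [27+:5] = (word>>27) & 0x1f = 1
kind [13+:14] = (word>>13) & 0x3fff = 13849
addr_hi [3+:10] = (word>>3) & 0x3ff = 508
chan [0+:3] = (word>>0) & 0x7 = 2  ←
chan signed 3b, MSB=0: value = 2

2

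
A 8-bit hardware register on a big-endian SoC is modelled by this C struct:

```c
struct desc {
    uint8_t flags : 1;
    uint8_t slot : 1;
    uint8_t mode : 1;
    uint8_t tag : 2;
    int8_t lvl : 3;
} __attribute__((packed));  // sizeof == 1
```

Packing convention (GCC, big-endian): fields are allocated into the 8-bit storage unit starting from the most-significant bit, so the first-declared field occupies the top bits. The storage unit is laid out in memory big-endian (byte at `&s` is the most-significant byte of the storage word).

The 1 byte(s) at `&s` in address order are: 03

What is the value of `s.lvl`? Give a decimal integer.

3

[0]=0x03 (big-endian) → word 0x03
flags:1 @ bit 7 → (0x03>>7)&0x1 = 0x0
slot:1 @ bit 6 → (0x03>>6)&0x1 = 0x0
mode:1 @ bit 5 → (0x03>>5)&0x1 = 0x0
tag:2 @ bit 3 → (0x03>>3)&0x3 = 0x0
lvl:3 @ bit 0 → (0x03>>0)&0x7 = 0x3  ←
lvl signed 3b, MSB=0: value = 3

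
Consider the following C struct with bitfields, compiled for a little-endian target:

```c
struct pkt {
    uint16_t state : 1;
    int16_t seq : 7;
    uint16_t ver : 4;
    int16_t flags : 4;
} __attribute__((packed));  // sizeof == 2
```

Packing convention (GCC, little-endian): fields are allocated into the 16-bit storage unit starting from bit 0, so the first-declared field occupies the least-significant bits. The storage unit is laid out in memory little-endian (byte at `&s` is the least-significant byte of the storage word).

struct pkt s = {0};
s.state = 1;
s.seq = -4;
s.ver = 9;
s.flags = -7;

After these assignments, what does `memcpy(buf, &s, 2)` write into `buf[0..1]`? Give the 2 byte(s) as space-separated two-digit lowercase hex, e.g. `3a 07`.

state (1b) val=1 bits=0x1 at bit 0: 0x0001
seq (7b) val=-4 bits=0x7c at bit 1: 0x00f9
ver (4b) val=9 bits=0x9 at bit 8: 0x09f9
flags (4b) val=-7 bits=0x9 at bit 12: 0x99f9
word = 0x99f9 → little-endian bytes:
  [0]=0xf9  [1]=0x99

f9 99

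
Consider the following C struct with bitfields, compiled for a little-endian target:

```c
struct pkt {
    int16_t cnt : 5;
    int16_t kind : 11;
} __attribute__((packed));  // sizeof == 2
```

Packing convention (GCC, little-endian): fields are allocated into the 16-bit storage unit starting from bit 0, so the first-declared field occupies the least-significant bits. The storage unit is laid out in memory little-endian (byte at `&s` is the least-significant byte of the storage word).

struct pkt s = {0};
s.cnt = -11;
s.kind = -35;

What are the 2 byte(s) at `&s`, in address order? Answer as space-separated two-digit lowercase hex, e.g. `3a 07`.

[0+:5] cnt=-11 & 0x1f = 0x15; word=0x0015
[5+:11] kind=-35 & 0x7ff = 0x7dd; word=0xfbb5
word = 0xfbb5 → little-endian bytes:
  [0]=0xb5  [1]=0xfb

b5 fb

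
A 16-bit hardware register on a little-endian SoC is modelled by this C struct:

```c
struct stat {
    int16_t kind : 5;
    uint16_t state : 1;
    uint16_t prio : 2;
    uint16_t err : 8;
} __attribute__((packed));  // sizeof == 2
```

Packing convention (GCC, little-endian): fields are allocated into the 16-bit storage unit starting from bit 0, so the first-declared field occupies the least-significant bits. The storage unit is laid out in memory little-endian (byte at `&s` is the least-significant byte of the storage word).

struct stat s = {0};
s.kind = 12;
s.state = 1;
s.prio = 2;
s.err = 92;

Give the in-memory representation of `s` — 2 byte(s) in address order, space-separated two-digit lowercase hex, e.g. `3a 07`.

ac 5c

kind:5 = 12 → 0xc << 0 → word 0x000c
state:1 = 1 → 0x1 << 5 → word 0x002c
prio:2 = 2 → 0x2 << 6 → word 0x00ac
err:8 = 92 → 0x5c << 8 → word 0x5cac
word = 0x5cac → little-endian bytes:
  [0]=0xac  [1]=0x5c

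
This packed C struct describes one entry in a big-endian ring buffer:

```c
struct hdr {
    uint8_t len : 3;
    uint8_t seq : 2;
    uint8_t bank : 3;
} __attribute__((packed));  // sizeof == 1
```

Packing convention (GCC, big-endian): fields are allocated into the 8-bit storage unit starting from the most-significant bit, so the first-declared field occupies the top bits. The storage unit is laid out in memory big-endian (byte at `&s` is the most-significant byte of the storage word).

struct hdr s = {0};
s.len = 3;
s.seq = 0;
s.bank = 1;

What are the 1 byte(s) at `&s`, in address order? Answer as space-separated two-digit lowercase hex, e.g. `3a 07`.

len (3b) val=3 bits=0x3 at bit 5: 0x60
seq (2b) val=0 bits=0x0 at bit 3: 0x60
bank (3b) val=1 bits=0x1 at bit 0: 0x61
word = 0x61 → big-endian bytes:
  [0]=0x61

61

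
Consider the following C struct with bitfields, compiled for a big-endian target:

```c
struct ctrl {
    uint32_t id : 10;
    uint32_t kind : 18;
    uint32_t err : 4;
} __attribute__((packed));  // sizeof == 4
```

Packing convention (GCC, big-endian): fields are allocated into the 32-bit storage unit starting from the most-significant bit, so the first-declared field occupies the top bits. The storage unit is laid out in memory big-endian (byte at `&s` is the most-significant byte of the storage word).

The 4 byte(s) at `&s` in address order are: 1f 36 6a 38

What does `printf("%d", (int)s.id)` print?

124

[0]=0x1f [1]=0x36 [2]=0x6a [3]=0x38 (big-endian) → word 0x1f366a38
id [22+:10] = (word>>22) & 0x3ff = 124  ←
kind [4+:18] = (word>>4) & 0x3ffff = 222883
err [0+:4] = (word>>0) & 0xf = 8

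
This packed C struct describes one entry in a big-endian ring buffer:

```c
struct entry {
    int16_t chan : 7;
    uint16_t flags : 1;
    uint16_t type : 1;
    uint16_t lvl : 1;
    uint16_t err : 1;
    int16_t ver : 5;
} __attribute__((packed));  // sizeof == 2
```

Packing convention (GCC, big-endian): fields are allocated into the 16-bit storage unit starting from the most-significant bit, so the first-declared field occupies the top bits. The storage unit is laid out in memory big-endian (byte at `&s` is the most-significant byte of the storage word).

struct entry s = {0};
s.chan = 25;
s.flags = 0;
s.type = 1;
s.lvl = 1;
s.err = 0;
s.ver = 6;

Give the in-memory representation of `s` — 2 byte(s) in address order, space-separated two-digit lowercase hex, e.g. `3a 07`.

[9+:7] chan=25 & 0x7f = 0x19; word=0x3200
[8+:1] flags=0 & 0x1 = 0x0; word=0x3200
[7+:1] type=1 & 0x1 = 0x1; word=0x3280
[6+:1] lvl=1 & 0x1 = 0x1; word=0x32c0
[5+:1] err=0 & 0x1 = 0x0; word=0x32c0
[0+:5] ver=6 & 0x1f = 0x6; word=0x32c6
word = 0x32c6 → big-endian bytes:
  [0]=0x32  [1]=0xc6

32 c6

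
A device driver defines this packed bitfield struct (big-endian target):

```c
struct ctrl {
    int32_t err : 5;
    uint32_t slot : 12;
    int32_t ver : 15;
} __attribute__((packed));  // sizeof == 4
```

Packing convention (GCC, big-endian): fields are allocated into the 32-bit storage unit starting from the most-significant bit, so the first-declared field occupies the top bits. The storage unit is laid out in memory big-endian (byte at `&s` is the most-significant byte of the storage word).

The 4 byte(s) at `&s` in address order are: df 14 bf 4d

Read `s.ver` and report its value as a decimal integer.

16205

[0]=0xdf [1]=0x14 [2]=0xbf [3]=0x4d (big-endian) → word 0xdf14bf4d
err [27+:5] = (word>>27) & 0x1f = 27
slot [15+:12] = (word>>15) & 0xfff = 3625
ver [0+:15] = (word>>0) & 0x7fff = 16205  ←
ver signed 15b, MSB=0: value = 16205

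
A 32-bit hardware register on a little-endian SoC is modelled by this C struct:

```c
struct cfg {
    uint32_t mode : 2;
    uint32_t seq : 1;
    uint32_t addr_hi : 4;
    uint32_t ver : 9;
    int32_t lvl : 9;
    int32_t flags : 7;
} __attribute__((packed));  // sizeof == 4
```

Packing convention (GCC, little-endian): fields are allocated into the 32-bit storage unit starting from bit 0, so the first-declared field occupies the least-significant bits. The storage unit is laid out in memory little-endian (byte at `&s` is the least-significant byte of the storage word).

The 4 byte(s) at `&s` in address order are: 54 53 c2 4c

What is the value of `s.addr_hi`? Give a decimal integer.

[0]=0x54 [1]=0x53 [2]=0xc2 [3]=0x4c (little-endian) → word 0x4cc25354
mode:2 @ bit 0 → (0x4cc25354>>0)&0x3 = 0x0
seq:1 @ bit 2 → (0x4cc25354>>2)&0x1 = 0x1
addr_hi:4 @ bit 3 → (0x4cc25354>>3)&0xf = 0xa  ←
ver:9 @ bit 7 → (0x4cc25354>>7)&0x1ff = 0xa6
lvl:9 @ bit 16 → (0x4cc25354>>16)&0x1ff = 0xc2
flags:7 @ bit 25 → (0x4cc25354>>25)&0x7f = 0x26

10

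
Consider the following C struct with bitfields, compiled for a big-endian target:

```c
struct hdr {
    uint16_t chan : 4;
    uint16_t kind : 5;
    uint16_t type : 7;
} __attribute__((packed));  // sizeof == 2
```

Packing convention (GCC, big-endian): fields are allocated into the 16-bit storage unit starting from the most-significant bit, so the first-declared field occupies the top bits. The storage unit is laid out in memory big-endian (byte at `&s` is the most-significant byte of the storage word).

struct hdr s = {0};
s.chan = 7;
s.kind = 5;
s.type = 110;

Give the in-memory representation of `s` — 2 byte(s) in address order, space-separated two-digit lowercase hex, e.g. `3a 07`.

[12+:4] chan=7 & 0xf = 0x7; word=0x7000
[7+:5] kind=5 & 0x1f = 0x5; word=0x7280
[0+:7] type=110 & 0x7f = 0x6e; word=0x72ee
word = 0x72ee → big-endian bytes:
  [0]=0x72  [1]=0xee

72 ee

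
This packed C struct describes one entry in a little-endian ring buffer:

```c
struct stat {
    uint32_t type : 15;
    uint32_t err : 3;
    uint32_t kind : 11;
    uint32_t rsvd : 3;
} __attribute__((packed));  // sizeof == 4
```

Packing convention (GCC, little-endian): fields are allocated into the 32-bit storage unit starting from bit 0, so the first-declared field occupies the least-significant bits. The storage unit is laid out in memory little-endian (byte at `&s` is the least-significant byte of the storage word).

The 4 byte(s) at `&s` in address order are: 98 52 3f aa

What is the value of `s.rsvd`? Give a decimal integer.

[0]=0x98 [1]=0x52 [2]=0x3f [3]=0xaa (little-endian) → word 0xaa3f5298
type:15 @ bit 0 → (0xaa3f5298>>0)&0x7fff = 0x5298
err:3 @ bit 15 → (0xaa3f5298>>15)&0x7 = 0x6
kind:11 @ bit 18 → (0xaa3f5298>>18)&0x7ff = 0x28f
rsvd:3 @ bit 29 → (0xaa3f5298>>29)&0x7 = 0x5  ←

5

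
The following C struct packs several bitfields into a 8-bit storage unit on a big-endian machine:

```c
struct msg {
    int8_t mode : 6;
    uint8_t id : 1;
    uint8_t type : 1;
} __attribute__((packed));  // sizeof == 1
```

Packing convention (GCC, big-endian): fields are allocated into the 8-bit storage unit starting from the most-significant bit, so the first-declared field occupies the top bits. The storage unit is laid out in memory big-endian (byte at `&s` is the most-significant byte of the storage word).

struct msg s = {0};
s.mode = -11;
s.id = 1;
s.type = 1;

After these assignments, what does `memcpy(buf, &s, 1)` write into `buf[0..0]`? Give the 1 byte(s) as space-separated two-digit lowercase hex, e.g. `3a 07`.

d7

mode (6b) val=-11 bits=0x35 at bit 2: 0xd4
id (1b) val=1 bits=0x1 at bit 1: 0xd6
type (1b) val=1 bits=0x1 at bit 0: 0xd7
word = 0xd7 → big-endian bytes:
  [0]=0xd7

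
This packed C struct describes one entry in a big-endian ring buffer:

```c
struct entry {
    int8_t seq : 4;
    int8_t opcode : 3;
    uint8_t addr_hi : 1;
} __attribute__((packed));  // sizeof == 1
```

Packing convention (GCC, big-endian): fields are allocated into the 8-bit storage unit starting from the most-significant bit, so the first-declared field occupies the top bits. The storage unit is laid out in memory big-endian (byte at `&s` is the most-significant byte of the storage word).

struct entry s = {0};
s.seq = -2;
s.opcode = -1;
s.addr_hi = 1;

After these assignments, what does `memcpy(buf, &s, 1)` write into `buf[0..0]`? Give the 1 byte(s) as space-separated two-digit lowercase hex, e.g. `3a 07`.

ef

seq:4 = -2 → 0xe << 4 → word 0xe0
opcode:3 = -1 → 0x7 << 1 → word 0xee
addr_hi:1 = 1 → 0x1 << 0 → word 0xef
word = 0xef → big-endian bytes:
  [0]=0xef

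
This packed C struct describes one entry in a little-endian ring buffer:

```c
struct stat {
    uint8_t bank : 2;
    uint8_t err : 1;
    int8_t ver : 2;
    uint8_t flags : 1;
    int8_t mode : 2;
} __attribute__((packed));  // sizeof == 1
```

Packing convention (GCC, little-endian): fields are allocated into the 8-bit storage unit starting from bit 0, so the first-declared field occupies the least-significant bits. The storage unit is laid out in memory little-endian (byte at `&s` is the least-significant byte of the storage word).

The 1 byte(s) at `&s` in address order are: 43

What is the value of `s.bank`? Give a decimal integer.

3

[0]=0x43 (little-endian) → word 0x43
bank:2 @ bit 0 → (0x43>>0)&0x3 = 0x3  ←
err:1 @ bit 2 → (0x43>>2)&0x1 = 0x0
ver:2 @ bit 3 → (0x43>>3)&0x3 = 0x0
flags:1 @ bit 5 → (0x43>>5)&0x1 = 0x0
mode:2 @ bit 6 → (0x43>>6)&0x3 = 0x1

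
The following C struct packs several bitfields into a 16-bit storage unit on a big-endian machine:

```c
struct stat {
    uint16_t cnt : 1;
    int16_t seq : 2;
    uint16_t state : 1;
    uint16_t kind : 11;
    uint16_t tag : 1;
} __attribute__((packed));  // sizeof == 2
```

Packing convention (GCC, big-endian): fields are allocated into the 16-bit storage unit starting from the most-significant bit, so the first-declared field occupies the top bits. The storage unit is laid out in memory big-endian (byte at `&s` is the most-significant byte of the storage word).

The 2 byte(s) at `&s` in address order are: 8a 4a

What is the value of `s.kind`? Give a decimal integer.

1317

[0]=0x8a [1]=0x4a (big-endian) → word 0x8a4a
cnt [15+:1] = (word>>15) & 0x1 = 1
seq [13+:2] = (word>>13) & 0x3 = 0
state [12+:1] = (word>>12) & 0x1 = 0
kind [1+:11] = (word>>1) & 0x7ff = 1317  ←
tag [0+:1] = (word>>0) & 0x1 = 0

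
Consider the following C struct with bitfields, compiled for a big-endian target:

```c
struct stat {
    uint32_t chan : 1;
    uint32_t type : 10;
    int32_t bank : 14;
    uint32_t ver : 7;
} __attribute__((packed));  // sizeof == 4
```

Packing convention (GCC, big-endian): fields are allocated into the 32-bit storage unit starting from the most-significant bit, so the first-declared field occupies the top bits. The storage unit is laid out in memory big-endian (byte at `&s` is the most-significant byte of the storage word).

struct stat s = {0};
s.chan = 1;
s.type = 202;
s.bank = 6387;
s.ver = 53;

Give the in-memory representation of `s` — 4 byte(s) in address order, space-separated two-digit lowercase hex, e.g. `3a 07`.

99 4c 79 b5

[31+:1] chan=1 & 0x1 = 0x1; word=0x80000000
[21+:10] type=202 & 0x3ff = 0xca; word=0x99400000
[7+:14] bank=6387 & 0x3fff = 0x18f3; word=0x994c7980
[0+:7] ver=53 & 0x7f = 0x35; word=0x994c79b5
word = 0x994c79b5 → big-endian bytes:
  [0]=0x99  [1]=0x4c  [2]=0x79  [3]=0xb5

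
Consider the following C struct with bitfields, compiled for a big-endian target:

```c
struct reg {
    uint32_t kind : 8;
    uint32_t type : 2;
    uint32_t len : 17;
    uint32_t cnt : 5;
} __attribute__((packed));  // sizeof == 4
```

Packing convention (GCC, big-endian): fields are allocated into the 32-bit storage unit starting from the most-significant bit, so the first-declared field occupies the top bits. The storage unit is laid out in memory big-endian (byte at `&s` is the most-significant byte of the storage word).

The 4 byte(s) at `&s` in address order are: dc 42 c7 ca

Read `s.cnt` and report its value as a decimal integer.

[0]=0xdc [1]=0x42 [2]=0xc7 [3]=0xca (big-endian) → word 0xdc42c7ca
kind [24+:8] = (word>>24) & 0xff = 220
type [22+:2] = (word>>22) & 0x3 = 1
len [5+:17] = (word>>5) & 0x1ffff = 5694
cnt [0+:5] = (word>>0) & 0x1f = 10  ←

10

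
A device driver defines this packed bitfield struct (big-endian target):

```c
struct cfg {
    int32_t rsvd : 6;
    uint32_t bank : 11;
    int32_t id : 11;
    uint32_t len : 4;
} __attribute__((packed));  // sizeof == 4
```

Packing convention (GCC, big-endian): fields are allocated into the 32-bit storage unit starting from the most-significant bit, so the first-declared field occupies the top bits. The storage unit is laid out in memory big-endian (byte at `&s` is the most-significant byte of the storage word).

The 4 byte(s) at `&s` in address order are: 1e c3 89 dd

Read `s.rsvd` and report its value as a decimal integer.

7

[0]=0x1e [1]=0xc3 [2]=0x89 [3]=0xdd (big-endian) → word 0x1ec389dd
rsvd [26+:6] = (word>>26) & 0x3f = 7  ←
bank [15+:11] = (word>>15) & 0x7ff = 1415
id [4+:11] = (word>>4) & 0x7ff = 157
len [0+:4] = (word>>0) & 0xf = 13
rsvd signed 6b, MSB=0: value = 7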